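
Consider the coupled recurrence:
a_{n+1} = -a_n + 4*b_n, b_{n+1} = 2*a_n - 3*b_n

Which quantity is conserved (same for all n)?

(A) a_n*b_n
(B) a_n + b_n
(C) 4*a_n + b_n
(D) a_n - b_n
B

Replace a_n by a_{n+1} = -a_n + 4*b_n and b_n by b_{n+1} = 2*a_n - 3*b_n in each option and simplify:
(A) a_n*b_n  ->  (-a_n + 4*b_n)*(2*a_n - 3*b_n) = -2*a_n^2 + 11*a_n*b_n - 12*b_n^2   [not conserved]
(B) a_n + b_n  ->  (-a_n + 4*b_n) + (2*a_n - 3*b_n) = a_n + b_n   [conserved]
(C) 4*a_n + b_n  ->  4*(-a_n + 4*b_n) + (2*a_n - 3*b_n) = -2*a_n + 13*b_n   [not conserved]
(D) a_n - b_n  ->  (-a_n + 4*b_n) - (2*a_n - 3*b_n) = -3*a_n + 7*b_n   [not conserved]

Only (B) a_n + b_n returns to itself after one step, so it is the conserved quantity.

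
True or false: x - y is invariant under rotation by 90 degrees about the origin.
False

Applying rotation by 90 degrees: x' = x*cos(90 degrees) - y*sin(90 degrees) = -y, y' = x*sin(90 degrees) + y*cos(90 degrees) = x

Substituting into x - y:
(-y) - (x)
= -x - y

This differs from the original expression x - y, so it is NOT invariant.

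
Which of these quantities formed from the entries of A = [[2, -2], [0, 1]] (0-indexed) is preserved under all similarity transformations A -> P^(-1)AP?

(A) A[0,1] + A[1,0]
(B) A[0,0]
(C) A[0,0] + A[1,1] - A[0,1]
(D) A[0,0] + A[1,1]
D

A[0,0] + A[1,1] is the trace of A. By the cyclic property of the trace, tr(P^(-1)AP) = tr(APP^(-1)) = tr(A), so it is the same for every matrix similar to A.

The other combinations are not similarity invariants. For example, take P = [[1, 1], [1, 2]] (det P = 1), so P^(-1) = [[2, -1], [-1, 1]] and
B = P^(-1)AP = [[-1, -6], [1, 4]].
Evaluating each option on A and on B:
(A) A[0,1] + A[1,0]: -2 for A, -5 for B -> changes
(B) A[0,0]: 2 for A, -1 for B -> changes
(C) A[0,0] + A[1,1] - A[0,1]: 5 for A, 9 for B -> changes
(D) A[0,0] + A[1,1]: 3 for A, 3 for B -> unchanged

Only (D) A[0,0] + A[1,1] = 3 survives (and it does so for every P, not just this one), so it is the invariant.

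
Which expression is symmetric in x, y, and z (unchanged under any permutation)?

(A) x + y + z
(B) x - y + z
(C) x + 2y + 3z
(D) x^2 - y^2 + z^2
A

A symmetric expression is unchanged when the variables are permuted; here the transformation to test is the swap (x, y) -> (y, x).
A symmetric expression must survive every permutation; the single swap x <-> y already eliminates the distractors, and the keyed expression is also unchanged by x <-> z and y <-> z (each variable enters it in exactly the same way).
Substitute the transformed coordinates into each option and compare with the original:
(A) x + y + z  ->  (y) + (x) + z = x + y + z   [equals x + y + z: invariant]
(B) x - y + z  ->  (y) - (x) + z = -x + y + z   [differs from x - y + z: not invariant]
(C) x + 2y + 3z  ->  (y) + 2(x) + 3z = 2x + y + 3z   [differs from x + 2y + 3z: not invariant]
(D) x^2 - y^2 + z^2  ->  (y)^2 - (x)^2 + z^2 = -x^2 + y^2 + z^2   [differs from x^2 - y^2 + z^2: not invariant]

Only option (A), x + y + z, is unchanged by the transformation.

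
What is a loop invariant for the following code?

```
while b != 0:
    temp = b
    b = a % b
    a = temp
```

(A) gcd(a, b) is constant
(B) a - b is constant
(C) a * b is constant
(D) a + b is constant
A

A loop invariant must hold before the first iteration and be re-established by every execution of the body.

(A) gcd(a, b) is constant: One iteration replaces (a, b) by (b, a mod b). Since a mod b = a - q*b for an integer q, any common divisor of a and b divides b and a mod b, and conversely; hence gcd(b, a mod b) = gcd(a, b). For instance (32, 5) -> (5, 2) keeps gcd = 1. At exit b = 0 and a = gcd of the original inputs.

The other options fail:
(B) a - b is constant: e.g. (a, b) = (32, 5) -> (5, 2): the difference goes from 27 to 3.
(C) a * b is constant: e.g. (a, b) = (32, 5) -> (5, 2): the product goes from 160 to 10.
(D) a + b is constant: e.g. (a, b) = (32, 5) -> (5, 2): the sum goes from 37 to 7.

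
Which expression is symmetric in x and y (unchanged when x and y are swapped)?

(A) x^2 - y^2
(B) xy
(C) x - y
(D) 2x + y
B

A symmetric expression is unchanged when the variables are permuted; here the transformation to test is the swap (x, y) -> (y, x).
Substitute the transformed coordinates into each option and compare with the original:
(A) x^2 - y^2  ->  (y)^2 - (x)^2 = -x^2 + y^2   [differs from x^2 - y^2: not invariant]
(B) xy  ->  (y)(x) = xy   [equals xy: invariant]
(C) x - y  ->  (y) - (x) = -x + y   [differs from x - y: not invariant]
(D) 2x + y  ->  2(y) + (x) = x + 2y   [differs from 2x + y: not invariant]

Only option (B), xy, is unchanged by the transformation.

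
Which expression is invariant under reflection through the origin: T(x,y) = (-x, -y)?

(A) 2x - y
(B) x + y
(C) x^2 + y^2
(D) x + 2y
C

The map is reflection through the origin: T(x,y) = (-x, -y).
Substitute the transformed coordinates into each option and compare with the original:
(A) 2x - y  ->  2(-x) - (-y) = -2x + y   [differs from 2x - y: not invariant]
(B) x + y  ->  (-x) + (-y) = -x - y   [differs from x + y: not invariant]
(C) x^2 + y^2  ->  (-x)^2 + (-y)^2 = x^2 + y^2   [equals x^2 + y^2: invariant]
(D) x + 2y  ->  (-x) + 2(-y) = -x - 2y   [differs from x + 2y: not invariant]

Only option (C), x^2 + y^2, is unchanged by the transformation.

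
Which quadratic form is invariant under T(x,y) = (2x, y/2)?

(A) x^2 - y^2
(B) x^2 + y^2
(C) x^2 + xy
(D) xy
D

T multiplies x by 2 and divides y by 2.
Substitute the transformed coordinates into each option and compare with the original:
(A) x^2 - y^2  ->  (2x)^2 - (y/2)^2 = 4x^2 - y^2/4   [differs from x^2 - y^2: not invariant]
(B) x^2 + y^2  ->  (2x)^2 + (y/2)^2 = 4x^2 + y^2/4   [differs from x^2 + y^2: not invariant]
(C) x^2 + xy  ->  (2x)^2 + (2x)(y/2) = 4x^2 + xy   [differs from x^2 + xy: not invariant]
(D) xy  ->  (2x)(y/2) = xy   [equals xy: invariant]

Only option (D), xy, is unchanged by the transformation.
The factors 2 and 1/2 cancel only in the pure product xy.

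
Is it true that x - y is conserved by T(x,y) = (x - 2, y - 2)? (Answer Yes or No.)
Yes

Substitute T(x,y) = (x - 2, y - 2) into the expression and compare with the original.

Original: x - y
After applying T: (x - 2) - (y - 2) = x - y

This is identical to the original x - y, so the expression is invariant.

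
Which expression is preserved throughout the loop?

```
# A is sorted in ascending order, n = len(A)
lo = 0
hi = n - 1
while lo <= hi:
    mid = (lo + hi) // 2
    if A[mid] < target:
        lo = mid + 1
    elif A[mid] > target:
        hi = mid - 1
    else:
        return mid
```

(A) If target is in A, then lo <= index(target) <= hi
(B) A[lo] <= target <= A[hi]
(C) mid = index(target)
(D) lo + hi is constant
A

A loop invariant must hold before the first iteration and be re-established by every execution of the body.

(A) If target is in A, then lo <= index(target) <= hi: Before the loop [lo, hi] = [0, n-1] covers every index. When A[mid] < target, sortedness puts target strictly to the right of mid, so setting lo = mid + 1 keeps index(target) in [lo, hi]; symmetrically for hi = mid - 1. Hence 'if target is in A then lo <= index(target) <= hi' holds after every iteration, and when lo > hi it proves target is absent.

The other options fail:
(B) A[lo] <= target <= A[hi]: fails when target is not in A (e.g. target < A[0] already violates it before the loop), so it is not maintained in general.
(C) mid = index(target): mid is just the current probe; it equals index(target) only on the iteration that returns.
(D) lo + hi is constant: each iteration moves exactly one of lo, hi, so lo + hi changes (e.g. 0 + (n-1) becomes (mid+1) + (n-1)).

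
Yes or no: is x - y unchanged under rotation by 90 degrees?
No

Applying rotation by 90 degrees: x' = x*cos(90 degrees) - y*sin(90 degrees) = -y, y' = x*sin(90 degrees) + y*cos(90 degrees) = x

Substituting into x - y:
(-y) - (x)
= -x - y

This differs from the original expression x - y, so it is NOT invariant.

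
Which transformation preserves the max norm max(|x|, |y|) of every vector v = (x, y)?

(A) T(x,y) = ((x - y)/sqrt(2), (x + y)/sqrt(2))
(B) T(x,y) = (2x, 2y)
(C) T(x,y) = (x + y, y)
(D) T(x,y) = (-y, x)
D

A transformation preserves a norm if ||T(v)|| = ||v|| for every v; a single vector where the norm changes rules an option out.

(A) T(x,y) = ((x - y)/sqrt(2), (x + y)/sqrt(2)): v = (1, 0) has norm max(|1|, |0|) = 1, but T(v) = (sqrt(2)/2, sqrt(2)/2) has norm sqrt(2)/2 -- not preserved.
(B) T(x,y) = (2x, 2y): v = (1, 0) has norm max(|1|, |0|) = 1, but T(v) = (2, 0) has norm 2 -- not preserved.
(C) T(x,y) = (x + y, y): v = (1, 1) has norm max(|1|, |1|) = 1, but T(v) = (2, 1) has norm 2 -- not preserved.
(D) T(x,y) = (-y, x): preserves the norm -- it only permutes the coordinates and/or flips signs, which leaves max(|x|, |y|) unchanged.

Therefore the answer is (D).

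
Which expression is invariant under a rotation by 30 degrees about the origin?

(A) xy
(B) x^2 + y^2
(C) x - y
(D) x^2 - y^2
B

A rotation by 30 degrees sends (x, y) to (sqrt(3)x/2 - y/2, x/2 + sqrt(3)y/2).
Substitute the transformed coordinates into each option and compare with the original:
(A) xy  ->  (sqrt(3)x/2 - y/2)(x/2 + sqrt(3)y/2) = sqrt(3)x^2/4 + xy/2 - sqrt(3)y^2/4   [differs from xy: not invariant]
(B) x^2 + y^2  ->  (sqrt(3)x/2 - y/2)^2 + (x/2 + sqrt(3)y/2)^2 = x^2 + y^2   [equals x^2 + y^2: invariant]
(C) x - y  ->  (sqrt(3)x/2 - y/2) - (x/2 + sqrt(3)y/2) = -x/2 + sqrt(3)x/2 - sqrt(3)y/2 - y/2   [differs from x - y: not invariant]
(D) x^2 - y^2  ->  (sqrt(3)x/2 - y/2)^2 - (x/2 + sqrt(3)y/2)^2 = x^2/2 - sqrt(3)xy - y^2/2   [differs from x^2 - y^2: not invariant]

Only option (B), x^2 + y^2, is unchanged by the transformation.
Geometrically, x^2 + y^2 is the squared distance from the origin, which every rotation about the origin preserves.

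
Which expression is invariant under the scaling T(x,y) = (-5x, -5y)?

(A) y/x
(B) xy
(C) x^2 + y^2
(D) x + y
A

Under the uniform scaling T(x,y) = (-5x, -5y):
Substitute the transformed coordinates into each option and compare with the original:
(A) y/x  ->  (-5y)/(-5x) = y/x   [equals y/x: invariant]
(B) xy  ->  (-5x)(-5y) = 25xy   [differs from xy: not invariant]
(C) x^2 + y^2  ->  (-5x)^2 + (-5y)^2 = 25x^2 + 25y^2   [differs from x^2 + y^2: not invariant]
(D) x + y  ->  (-5x) + (-5y) = -5x - 5y   [differs from x + y: not invariant]

Only option (A), y/x, is unchanged by the transformation.
The common factor -5 cancels in a ratio of coordinates, while sums, products and sums of squares pick up factors of -5 or 25.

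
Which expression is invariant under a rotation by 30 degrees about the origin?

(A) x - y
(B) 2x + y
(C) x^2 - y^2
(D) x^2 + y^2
D

A rotation by 30 degrees sends (x, y) to (sqrt(3)x/2 - y/2, x/2 + sqrt(3)y/2).
Substitute the transformed coordinates into each option and compare with the original:
(A) x - y  ->  (sqrt(3)x/2 - y/2) - (x/2 + sqrt(3)y/2) = -x/2 + sqrt(3)x/2 - sqrt(3)y/2 - y/2   [differs from x - y: not invariant]
(B) 2x + y  ->  2(sqrt(3)x/2 - y/2) + (x/2 + sqrt(3)y/2) = x/2 + sqrt(3)x - y + sqrt(3)y/2   [differs from 2x + y: not invariant]
(C) x^2 - y^2  ->  (sqrt(3)x/2 - y/2)^2 - (x/2 + sqrt(3)y/2)^2 = x^2/2 - sqrt(3)xy - y^2/2   [differs from x^2 - y^2: not invariant]
(D) x^2 + y^2  ->  (sqrt(3)x/2 - y/2)^2 + (x/2 + sqrt(3)y/2)^2 = x^2 + y^2   [equals x^2 + y^2: invariant]

Only option (D), x^2 + y^2, is unchanged by the transformation.
Geometrically, x^2 + y^2 is the squared distance from the origin, which every rotation about the origin preserves.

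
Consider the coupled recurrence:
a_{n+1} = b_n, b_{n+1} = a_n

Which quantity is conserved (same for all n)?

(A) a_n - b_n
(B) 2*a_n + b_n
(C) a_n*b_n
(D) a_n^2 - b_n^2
C

Replace a_n by a_{n+1} = b_n and b_n by b_{n+1} = a_n in each option and simplify:
(A) a_n - b_n  ->  (b_n) - (a_n) = -a_n + b_n   [not conserved]
(B) 2*a_n + b_n  ->  2*(b_n) + (a_n) = a_n + 2*b_n   [not conserved]
(C) a_n*b_n  ->  (b_n)*(a_n) = a_n*b_n   [conserved]
(D) a_n^2 - b_n^2  ->  (b_n)^2 - (a_n)^2 = -a_n^2 + b_n^2   [not conserved]

Only (C) a_n*b_n returns to itself after one step, so it is the conserved quantity.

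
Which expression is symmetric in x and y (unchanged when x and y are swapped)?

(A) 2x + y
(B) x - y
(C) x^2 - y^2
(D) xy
D

A symmetric expression is unchanged when the variables are permuted; here the transformation to test is the swap (x, y) -> (y, x).
Substitute the transformed coordinates into each option and compare with the original:
(A) 2x + y  ->  2(y) + (x) = x + 2y   [differs from 2x + y: not invariant]
(B) x - y  ->  (y) - (x) = -x + y   [differs from x - y: not invariant]
(C) x^2 - y^2  ->  (y)^2 - (x)^2 = -x^2 + y^2   [differs from x^2 - y^2: not invariant]
(D) xy  ->  (y)(x) = xy   [equals xy: invariant]

Only option (D), xy, is unchanged by the transformation.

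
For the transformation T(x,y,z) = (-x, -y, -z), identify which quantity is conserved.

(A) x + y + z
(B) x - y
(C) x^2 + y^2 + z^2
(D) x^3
C

Apply T(x,y,z) = (-x, -y, -z) to each option, i.e. replace (x, y, z) by the transformed coordinates.
Substitute the transformed coordinates into each option and compare with the original:
(A) x + y + z  ->  (-x) + (-y) + (-z) = -x - y - z   [differs from x + y + z: not invariant]
(B) x - y  ->  (-x) - (-y) = -x + y   [differs from x - y: not invariant]
(C) x^2 + y^2 + z^2  ->  (-x)^2 + (-y)^2 + (-z)^2 = x^2 + y^2 + z^2   [equals x^2 + y^2 + z^2: invariant]
(D) x^3  ->  (-x)^3 = -x^3   [differs from x^3: not invariant]

Only option (C), x^2 + y^2 + z^2, is unchanged by the transformation.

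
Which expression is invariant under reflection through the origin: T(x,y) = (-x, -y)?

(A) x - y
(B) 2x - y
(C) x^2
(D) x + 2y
C

The map is reflection through the origin: T(x,y) = (-x, -y).
Substitute the transformed coordinates into each option and compare with the original:
(A) x - y  ->  (-x) - (-y) = -x + y   [differs from x - y: not invariant]
(B) 2x - y  ->  2(-x) - (-y) = -2x + y   [differs from 2x - y: not invariant]
(C) x^2  ->  (-x)^2 = x^2   [equals x^2: invariant]
(D) x + 2y  ->  (-x) + 2(-y) = -x - 2y   [differs from x + 2y: not invariant]

Only option (C), x^2, is unchanged by the transformation.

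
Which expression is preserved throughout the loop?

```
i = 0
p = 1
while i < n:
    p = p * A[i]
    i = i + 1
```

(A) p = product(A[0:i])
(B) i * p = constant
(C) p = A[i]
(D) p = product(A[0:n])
A

A loop invariant must hold before the first iteration and be re-established by every execution of the body.

(A) p = product(A[0:i]): Initially i = 0 and p = 1 = product of the empty slice A[0:0]. If p = product(A[0:i]) holds at the top of an iteration, the body sets p to product(A[0:i]) * A[i] = product(A[0:i+1]) and then i to i+1, so the property is restored. At exit i = n, giving p = product(A[0:n]).

The other options fail:
(B) i * p = constant: initially i * p = 0, but after one iteration it is 1 * A[0], which is nonzero in general.
(C) p = A[i]: after the first iteration p = A[0] but i = 1; in general p is a product of several elements, not a single one.
(D) p = product(A[0:n]): false before the loop (p = 1, not the full product) -- it only becomes true at exit.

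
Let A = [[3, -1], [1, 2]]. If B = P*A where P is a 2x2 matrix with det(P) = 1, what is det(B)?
7

By the multiplicative property of determinants, det(B) = det(P*A) = det(P) * det(A) = det(A),
so the determinant is invariant under multiplication by any determinant-1 matrix; we just need det(A).

det(A) = (3)(2) - (-1)(1) = 6 - (-1) = 7

Therefore det(B) = 1 * 7 = 7.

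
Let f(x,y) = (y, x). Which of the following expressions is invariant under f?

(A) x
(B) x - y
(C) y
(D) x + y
D

For f(x,y) = (y, x):
After applying f: x' = y, y' = x. So x' + y' = y + x = x + y.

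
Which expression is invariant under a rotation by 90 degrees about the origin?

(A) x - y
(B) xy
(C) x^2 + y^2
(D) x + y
C

A rotation by 90 degrees sends (x, y) to (-y, x).
Substitute the transformed coordinates into each option and compare with the original:
(A) x - y  ->  (-y) - (x) = -x - y   [differs from x - y: not invariant]
(B) xy  ->  (-y)(x) = -xy   [differs from xy: not invariant]
(C) x^2 + y^2  ->  (-y)^2 + (x)^2 = x^2 + y^2   [equals x^2 + y^2: invariant]
(D) x + y  ->  (-y) + (x) = x - y   [differs from x + y: not invariant]

Only option (C), x^2 + y^2, is unchanged by the transformation.
Geometrically, x^2 + y^2 is the squared distance from the origin, which every rotation about the origin preserves.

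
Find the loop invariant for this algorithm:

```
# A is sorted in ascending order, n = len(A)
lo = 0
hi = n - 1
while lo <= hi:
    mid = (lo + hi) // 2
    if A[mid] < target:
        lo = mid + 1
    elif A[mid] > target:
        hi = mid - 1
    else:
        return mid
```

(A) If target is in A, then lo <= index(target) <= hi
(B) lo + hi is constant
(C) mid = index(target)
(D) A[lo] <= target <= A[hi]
A

A loop invariant must hold before the first iteration and be re-established by every execution of the body.

(A) If target is in A, then lo <= index(target) <= hi: Before the loop [lo, hi] = [0, n-1] covers every index. When A[mid] < target, sortedness puts target strictly to the right of mid, so setting lo = mid + 1 keeps index(target) in [lo, hi]; symmetrically for hi = mid - 1. Hence 'if target is in A then lo <= index(target) <= hi' holds after every iteration, and when lo > hi it proves target is absent.

The other options fail:
(B) lo + hi is constant: each iteration moves exactly one of lo, hi, so lo + hi changes (e.g. 0 + (n-1) becomes (mid+1) + (n-1)).
(C) mid = index(target): mid is just the current probe; it equals index(target) only on the iteration that returns.
(D) A[lo] <= target <= A[hi]: fails when target is not in A (e.g. target < A[0] already violates it before the loop), so it is not maintained in general.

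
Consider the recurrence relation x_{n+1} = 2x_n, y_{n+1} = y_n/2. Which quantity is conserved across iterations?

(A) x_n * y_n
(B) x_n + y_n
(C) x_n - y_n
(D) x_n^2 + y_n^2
A

For the recurrence x_{n+1} = 2x_n, y_{n+1} = y_n/2:

x_{n+1} * y_{n+1} = (2x_n) * (y_n/2) = x_n * y_n
The product is conserved.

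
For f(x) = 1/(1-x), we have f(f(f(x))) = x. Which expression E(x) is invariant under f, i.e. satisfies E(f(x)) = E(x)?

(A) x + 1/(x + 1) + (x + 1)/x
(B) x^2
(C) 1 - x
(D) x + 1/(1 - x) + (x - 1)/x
D

Replace x by f(x) = 1/(1 - x) in each option and simplify. As a quick numerical cross-check, also compare E(3) with E(f(3)) = E(-1/2).

(A) x + 1/(x + 1) + (x + 1)/x  ->  (1/(1 - x)) + 1/((1/(1 - x)) + 1) + ((1/(1 - x)) + 1)/(1/(1 - x)) = (-x^3 + 6x^2 - 11x + 7)/(x^2 - 3x + 2); check: E(3) = 55/12 but E(-1/2) = 1/2.   [not invariant]
(B) x^2  ->  (1/(1 - x))^2 = (x - 1)^(-2); check: E(3) = 9 but E(-1/2) = 1/4.   [not invariant]
(C) 1 - x  ->  1 - (1/(1 - x)) = x/(x - 1); check: E(3) = -2 but E(-1/2) = 3/2.   [not invariant]
(D) x + 1/(1 - x) + (x - 1)/x  ->  (1/(1 - x)) + 1/(1 - (1/(1 - x))) + ((1/(1 - x)) - 1)/(1/(1 - x)), which simplifies back to x + 1/(1 - x) + (x - 1)/x; check: E(3) = 19/6, E(-1/2) = 19/6.   [invariant]

Only (D) is unchanged. Indeed f(f(x)) = 1/(1 - 1/(1-x)) = (1-x)/(-x) = (x-1)/x, so E(x) = x + f(x) + f(f(x)) is the sum over the whole 3-cycle; applying f just permutes the three terms cyclically (x -> f(x) -> f(f(x)) -> x), leaving the sum unchanged.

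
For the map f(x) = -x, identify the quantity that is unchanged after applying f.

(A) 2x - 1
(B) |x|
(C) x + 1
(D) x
B

For f(x) = -x:
Applying f replaces x by -x. Since |-x| = |x|, the absolute value is unchanged by f, whereas x -> -x, 2x - 1 -> -2x - 1 and x + 1 -> -x + 1 all change.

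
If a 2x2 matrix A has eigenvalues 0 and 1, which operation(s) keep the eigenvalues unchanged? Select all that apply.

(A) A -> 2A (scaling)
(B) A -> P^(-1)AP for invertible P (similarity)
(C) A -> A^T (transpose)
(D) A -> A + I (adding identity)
B and C

Eigenvalues are preserved by:
1. Similarity transformations: A -> P^(-1)AP (same characteristic polynomial)
2. Transpose: A^T has the same eigenvalues as A

Eigenvalues are NOT preserved by:
- Adding identity: eigenvalues become 0+1, 1+1
- Scaling: eigenvalues become 0, 2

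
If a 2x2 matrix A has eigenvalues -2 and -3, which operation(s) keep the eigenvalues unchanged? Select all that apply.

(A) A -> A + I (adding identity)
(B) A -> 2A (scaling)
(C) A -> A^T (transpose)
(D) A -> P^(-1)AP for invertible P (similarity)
C and D

Eigenvalues are preserved by:
1. Similarity transformations: A -> P^(-1)AP (same characteristic polynomial)
2. Transpose: A^T has the same eigenvalues as A

Eigenvalues are NOT preserved by:
- Adding identity: eigenvalues become -2+1, -3+1
- Scaling: eigenvalues become -4, -6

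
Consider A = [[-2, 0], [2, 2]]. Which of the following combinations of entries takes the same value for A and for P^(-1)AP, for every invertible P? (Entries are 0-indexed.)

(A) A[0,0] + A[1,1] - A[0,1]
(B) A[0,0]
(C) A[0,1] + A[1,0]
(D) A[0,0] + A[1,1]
D

A[0,0] + A[1,1] is the trace of A. By the cyclic property of the trace, tr(P^(-1)AP) = tr(APP^(-1)) = tr(A), so it is the same for every matrix similar to A.

The other combinations are not similarity invariants. For example, take P = [[1, 2], [0, 1]] (det P = 1), so P^(-1) = [[1, -2], [0, 1]] and
B = P^(-1)AP = [[-6, -16], [2, 6]].
Evaluating each option on A and on B:
(A) A[0,0] + A[1,1] - A[0,1]: 0 for A, 16 for B -> changes
(B) A[0,0]: -2 for A, -6 for B -> changes
(C) A[0,1] + A[1,0]: 2 for A, -14 for B -> changes
(D) A[0,0] + A[1,1]: 0 for A, 0 for B -> unchanged

Only (D) A[0,0] + A[1,1] = 0 survives (and it does so for every P, not just this one), so it is the invariant.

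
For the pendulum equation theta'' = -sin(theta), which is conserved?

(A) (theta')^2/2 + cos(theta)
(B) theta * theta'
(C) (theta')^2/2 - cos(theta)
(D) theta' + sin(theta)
C

A first integral I satisfies dI/dt = 0 along every solution. Differentiate each option and use the equation of motion:
(A) d/dt[(theta')^2/2 + cos(theta)] = theta' theta'' - sin(theta) theta' = -2 theta' sin(theta), not identically 0
(B) d/dt[theta * theta'] = (theta')^2 + theta theta'' = (theta')^2 - theta sin(theta), not identically 0
(C) d/dt[(theta')^2/2 - cos(theta)] = theta' theta'' + sin(theta) theta' = theta'(-sin(theta)) + theta' sin(theta) = 0
(D) d/dt[theta' + sin(theta)] = theta'' + cos(theta) theta' = -sin(theta) + theta' cos(theta), not identically 0

Only (C) has zero time-derivative. This is the total energy: kinetic (theta')^2/2 plus potential -cos(theta).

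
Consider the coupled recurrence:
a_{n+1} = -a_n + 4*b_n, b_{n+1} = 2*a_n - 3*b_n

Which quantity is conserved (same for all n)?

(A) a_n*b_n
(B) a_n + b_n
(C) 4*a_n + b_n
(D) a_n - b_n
B

Replace a_n by a_{n+1} = -a_n + 4*b_n and b_n by b_{n+1} = 2*a_n - 3*b_n in each option and simplify:
(A) a_n*b_n  ->  (-a_n + 4*b_n)*(2*a_n - 3*b_n) = -2*a_n^2 + 11*a_n*b_n - 12*b_n^2   [not conserved]
(B) a_n + b_n  ->  (-a_n + 4*b_n) + (2*a_n - 3*b_n) = a_n + b_n   [conserved]
(C) 4*a_n + b_n  ->  4*(-a_n + 4*b_n) + (2*a_n - 3*b_n) = -2*a_n + 13*b_n   [not conserved]
(D) a_n - b_n  ->  (-a_n + 4*b_n) - (2*a_n - 3*b_n) = -3*a_n + 7*b_n   [not conserved]

Only (B) a_n + b_n returns to itself after one step, so it is the conserved quantity.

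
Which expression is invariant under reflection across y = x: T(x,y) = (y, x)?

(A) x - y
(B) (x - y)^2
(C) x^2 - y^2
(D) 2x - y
B

The map is reflection across y = x: T(x,y) = (y, x).
Substitute the transformed coordinates into each option and compare with the original:
(A) x - y  ->  (y) - (x) = -x + y   [differs from x - y: not invariant]
(B) (x - y)^2  ->  ((y) - (x))^2 = x^2 - 2xy + y^2   [equals (x - y)^2: invariant]
(C) x^2 - y^2  ->  (y)^2 - (x)^2 = -x^2 + y^2   [differs from x^2 - y^2: not invariant]
(D) 2x - y  ->  2(y) - (x) = -x + 2y   [differs from 2x - y: not invariant]

Only option (B), (x - y)^2, is unchanged by the transformation.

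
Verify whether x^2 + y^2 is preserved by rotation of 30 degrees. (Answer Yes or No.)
Yes

Applying rotation by 30 degrees: x' = x*cos(30 degrees) - y*sin(30 degrees) = sqrt(3)x/2 - y/2, y' = x*sin(30 degrees) + y*cos(30 degrees) = x/2 + sqrt(3)y/2

Substituting into x^2 + y^2:
(sqrt(3)x/2 - y/2)^2 + (x/2 + sqrt(3)y/2)^2
= x^2 + y^2

This equals the original expression x^2 + y^2, so it IS invariant.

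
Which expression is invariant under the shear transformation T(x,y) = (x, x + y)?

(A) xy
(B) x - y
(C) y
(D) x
D

Under the shear T(x,y) = (x, x + y):
Substitute the transformed coordinates into each option and compare with the original:
(A) xy  ->  (x)(x + y) = x^2 + xy   [differs from xy: not invariant]
(B) x - y  ->  (x) - (x + y) = -y   [differs from x - y: not invariant]
(C) y  ->  (x + y) = x + y   [differs from y: not invariant]
(D) x  ->  (x) = x   [equals x: invariant]

Only option (D), x, is unchanged by the transformation.
A vertical shear moves points parallel to the y-axis, so the x-coordinate (and any function of x alone) is unchanged.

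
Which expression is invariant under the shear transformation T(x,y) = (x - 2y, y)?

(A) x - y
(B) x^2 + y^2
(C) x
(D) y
D

Under the shear T(x,y) = (x - 2y, y):
Substitute the transformed coordinates into each option and compare with the original:
(A) x - y  ->  (x - 2y) - (y) = x - 3y   [differs from x - y: not invariant]
(B) x^2 + y^2  ->  (x - 2y)^2 + (y)^2 = x^2 - 4xy + 5y^2   [differs from x^2 + y^2: not invariant]
(C) x  ->  (x - 2y) = x - 2y   [differs from x: not invariant]
(D) y  ->  (y) = y   [equals y: invariant]

Only option (D), y, is unchanged by the transformation.
A horizontal shear moves points parallel to the x-axis, so the y-coordinate (and any function of y alone) is unchanged.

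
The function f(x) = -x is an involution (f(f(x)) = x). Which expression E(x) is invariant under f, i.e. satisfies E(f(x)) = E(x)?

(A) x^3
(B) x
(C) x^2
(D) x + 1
C

Replace x by f(x) = -x in each option and simplify. As a quick numerical cross-check, also compare E(4) with E(f(4)) = E(-4).

(A) x^3  ->  (-x)^3 = -x^3; check: E(4) = 64 but E(-4) = -64.   [not invariant]
(B) x  ->  (-x) = -x; check: E(4) = 4 but E(-4) = -4.   [not invariant]
(C) x^2  ->  (-x)^2, which simplifies back to x^2; check: E(4) = 16, E(-4) = 16.   [invariant]
(D) x + 1  ->  (-x) + 1 = 1 - x; check: E(4) = 5 but E(-4) = -3.   [not invariant]

Only (C) is unchanged. E is symmetric under swapping x with f(x) = -x, which is exactly what an involution does.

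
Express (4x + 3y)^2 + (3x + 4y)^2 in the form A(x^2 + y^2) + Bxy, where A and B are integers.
25(x^2 + y^2) + 48xy

Expanding: (4x + 3y)^2 = 16x^2 + 24xy + 9y^2
(3x + 4y)^2 = 9x^2 + 24xy + 16y^2
Sum = (16+9)(x^2+y^2) + 48xy = 25(x^2 + y^2) + 48xy
This is symmetric in x and y.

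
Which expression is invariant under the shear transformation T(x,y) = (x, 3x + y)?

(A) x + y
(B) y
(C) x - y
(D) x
D

Under the shear T(x,y) = (x, 3x + y):
Substitute the transformed coordinates into each option and compare with the original:
(A) x + y  ->  (x) + (3x + y) = 4x + y   [differs from x + y: not invariant]
(B) y  ->  (3x + y) = 3x + y   [differs from y: not invariant]
(C) x - y  ->  (x) - (3x + y) = -2x - y   [differs from x - y: not invariant]
(D) x  ->  (x) = x   [equals x: invariant]

Only option (D), x, is unchanged by the transformation.
A vertical shear moves points parallel to the y-axis, so the x-coordinate (and any function of x alone) is unchanged.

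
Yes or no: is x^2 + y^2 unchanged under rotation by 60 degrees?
Yes

Applying rotation by 60 degrees: x' = x*cos(60 degrees) - y*sin(60 degrees) = x/2 - sqrt(3)y/2, y' = x*sin(60 degrees) + y*cos(60 degrees) = sqrt(3)x/2 + y/2

Substituting into x^2 + y^2:
(x/2 - sqrt(3)y/2)^2 + (sqrt(3)x/2 + y/2)^2
= x^2 + y^2

This equals the original expression x^2 + y^2, so it IS invariant.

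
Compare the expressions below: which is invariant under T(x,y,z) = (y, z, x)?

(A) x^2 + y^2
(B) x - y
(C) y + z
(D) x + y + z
D

Apply T(x,y,z) = (y, z, x) to each option, i.e. replace (x, y, z) by the transformed coordinates.
Substitute the transformed coordinates into each option and compare with the original:
(A) x^2 + y^2  ->  (y)^2 + (z)^2 = y^2 + z^2   [differs from x^2 + y^2: not invariant]
(B) x - y  ->  (y) - (z) = y - z   [differs from x - y: not invariant]
(C) y + z  ->  (z) + (x) = x + z   [differs from y + z: not invariant]
(D) x + y + z  ->  (y) + (z) + (x) = x + y + z   [equals x + y + z: invariant]

Only option (D), x + y + z, is unchanged by the transformation.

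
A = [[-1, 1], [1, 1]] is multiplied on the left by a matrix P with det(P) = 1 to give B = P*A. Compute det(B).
-2

By the multiplicative property of determinants, det(B) = det(P*A) = det(P) * det(A) = det(A),
so the determinant is invariant under multiplication by any determinant-1 matrix; we just need det(A).

det(A) = (-1)(1) - (1)(1) = -1 - 1 = -2

Therefore det(B) = 1 * (-2) = -2.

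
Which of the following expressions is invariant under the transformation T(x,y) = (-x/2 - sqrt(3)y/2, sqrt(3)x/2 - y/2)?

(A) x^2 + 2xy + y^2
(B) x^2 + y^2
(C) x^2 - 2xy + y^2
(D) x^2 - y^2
B

An expression E(x,y) is invariant under T if E(T(x,y)) = E(x,y). Here T(x,y) = (-x/2 - sqrt(3)y/2, sqrt(3)x/2 - y/2).
Substitute the transformed coordinates into each option and compare with the original:
(A) x^2 + 2xy + y^2  ->  (-x/2 - sqrt(3)y/2)^2 + 2(-x/2 - sqrt(3)y/2)(sqrt(3)x/2 - y/2) + (sqrt(3)x/2 - y/2)^2 = -sqrt(3)x^2/2 + x^2 - xy + sqrt(3)y^2/2 + y^2   [differs from x^2 + 2xy + y^2: not invariant]
(B) x^2 + y^2  ->  (-x/2 - sqrt(3)y/2)^2 + (sqrt(3)x/2 - y/2)^2 = x^2 + y^2   [equals x^2 + y^2: invariant]
(C) x^2 - 2xy + y^2  ->  (-x/2 - sqrt(3)y/2)^2 - 2(-x/2 - sqrt(3)y/2)(sqrt(3)x/2 - y/2) + (sqrt(3)x/2 - y/2)^2 = sqrt(3)x^2/2 + x^2 + xy - sqrt(3)y^2/2 + y^2   [differs from x^2 - 2xy + y^2: not invariant]
(D) x^2 - y^2  ->  (-x/2 - sqrt(3)y/2)^2 - (sqrt(3)x/2 - y/2)^2 = -x^2/2 + sqrt(3)xy + y^2/2   [differs from x^2 - y^2: not invariant]

Only option (B), x^2 + y^2, is unchanged by the transformation.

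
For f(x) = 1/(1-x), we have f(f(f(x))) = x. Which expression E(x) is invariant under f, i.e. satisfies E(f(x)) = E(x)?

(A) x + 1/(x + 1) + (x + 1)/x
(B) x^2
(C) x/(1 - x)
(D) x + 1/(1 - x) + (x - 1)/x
D

Replace x by f(x) = 1/(1 - x) in each option and simplify. As a quick numerical cross-check, also compare E(5) with E(f(5)) = E(-1/4).

(A) x + 1/(x + 1) + (x + 1)/x  ->  (1/(1 - x)) + 1/((1/(1 - x)) + 1) + ((1/(1 - x)) + 1)/(1/(1 - x)) = (-x^3 + 6x^2 - 11x + 7)/(x^2 - 3x + 2); check: E(5) = 191/30 but E(-1/4) = -23/12.   [not invariant]
(B) x^2  ->  (1/(1 - x))^2 = (x - 1)^(-2); check: E(5) = 25 but E(-1/4) = 1/16.   [not invariant]
(C) x/(1 - x)  ->  (1/(1 - x))/(1 - (1/(1 - x))) = -1/x; check: E(5) = -5/4 but E(-1/4) = -1/5.   [not invariant]
(D) x + 1/(1 - x) + (x - 1)/x  ->  (1/(1 - x)) + 1/(1 - (1/(1 - x))) + ((1/(1 - x)) - 1)/(1/(1 - x)), which simplifies back to x + 1/(1 - x) + (x - 1)/x; check: E(5) = 111/20, E(-1/4) = 111/20.   [invariant]

Only (D) is unchanged. Indeed f(f(x)) = 1/(1 - 1/(1-x)) = (1-x)/(-x) = (x-1)/x, so E(x) = x + f(x) + f(f(x)) is the sum over the whole 3-cycle; applying f just permutes the three terms cyclically (x -> f(x) -> f(f(x)) -> x), leaving the sum unchanged.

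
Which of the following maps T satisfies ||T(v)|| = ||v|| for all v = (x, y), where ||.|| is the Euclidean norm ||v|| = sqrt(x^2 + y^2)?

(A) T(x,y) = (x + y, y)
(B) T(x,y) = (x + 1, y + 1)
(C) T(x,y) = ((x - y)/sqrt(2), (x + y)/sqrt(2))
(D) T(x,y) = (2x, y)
C

A transformation preserves a norm if ||T(v)|| = ||v|| for every v; a single vector where the norm changes rules an option out.

(A) T(x,y) = (x + y, y): v = (0, 1) has norm sqrt((0)^2 + (1)^2) = 1, but T(v) = (1, 1) has norm sqrt(2) -- not preserved.
(B) T(x,y) = (x + 1, y + 1): v = (1, 0) has norm sqrt((1)^2 + (0)^2) = 1, but T(v) = (2, 1) has norm sqrt(5) -- not preserved.
(C) T(x,y) = ((x - y)/sqrt(2), (x + y)/sqrt(2)): preserves the norm -- it is an orthogonal map (a rotation/reflection), and (sqrt(2)(x - y)/2)^2 + (sqrt(2)(x + y)/2)^2 simplifies to x^2 + y^2.
(D) T(x,y) = (2x, y): v = (1, 0) has norm sqrt((1)^2 + (0)^2) = 1, but T(v) = (2, 0) has norm 2 -- not preserved.

Therefore the answer is (C).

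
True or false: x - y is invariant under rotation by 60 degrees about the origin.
False

Applying rotation by 60 degrees: x' = x*cos(60 degrees) - y*sin(60 degrees) = x/2 - sqrt(3)y/2, y' = x*sin(60 degrees) + y*cos(60 degrees) = sqrt(3)x/2 + y/2

Substituting into x - y:
(x/2 - sqrt(3)y/2) - (sqrt(3)x/2 + y/2)
= -sqrt(3)x/2 + x/2 - sqrt(3)y/2 - y/2

This differs from the original expression x - y, so it is NOT invariant.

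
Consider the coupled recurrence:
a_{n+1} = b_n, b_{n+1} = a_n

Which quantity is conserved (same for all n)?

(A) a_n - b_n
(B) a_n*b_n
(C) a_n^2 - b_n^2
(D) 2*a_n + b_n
B

Replace a_n by a_{n+1} = b_n and b_n by b_{n+1} = a_n in each option and simplify:
(A) a_n - b_n  ->  (b_n) - (a_n) = -a_n + b_n   [not conserved]
(B) a_n*b_n  ->  (b_n)*(a_n) = a_n*b_n   [conserved]
(C) a_n^2 - b_n^2  ->  (b_n)^2 - (a_n)^2 = -a_n^2 + b_n^2   [not conserved]
(D) 2*a_n + b_n  ->  2*(b_n) + (a_n) = a_n + 2*b_n   [not conserved]

Only (B) a_n*b_n returns to itself after one step, so it is the conserved quantity.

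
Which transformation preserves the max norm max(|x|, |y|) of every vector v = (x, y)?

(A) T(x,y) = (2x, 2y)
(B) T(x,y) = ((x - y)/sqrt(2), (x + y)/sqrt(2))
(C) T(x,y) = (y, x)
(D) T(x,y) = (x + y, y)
C

A transformation preserves a norm if ||T(v)|| = ||v|| for every v; a single vector where the norm changes rules an option out.

(A) T(x,y) = (2x, 2y): v = (1, 0) has norm max(|1|, |0|) = 1, but T(v) = (2, 0) has norm 2 -- not preserved.
(B) T(x,y) = ((x - y)/sqrt(2), (x + y)/sqrt(2)): v = (1, 0) has norm max(|1|, |0|) = 1, but T(v) = (sqrt(2)/2, sqrt(2)/2) has norm sqrt(2)/2 -- not preserved.
(C) T(x,y) = (y, x): preserves the norm -- it only permutes the coordinates and/or flips signs, which leaves max(|x|, |y|) unchanged.
(D) T(x,y) = (x + y, y): v = (1, 1) has norm max(|1|, |1|) = 1, but T(v) = (2, 1) has norm 2 -- not preserved.

Therefore the answer is (C).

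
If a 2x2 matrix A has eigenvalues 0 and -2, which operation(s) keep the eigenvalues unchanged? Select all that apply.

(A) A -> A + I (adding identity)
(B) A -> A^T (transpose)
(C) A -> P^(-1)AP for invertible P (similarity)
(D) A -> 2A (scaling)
B and C

Eigenvalues are preserved by:
1. Similarity transformations: A -> P^(-1)AP (same characteristic polynomial)
2. Transpose: A^T has the same eigenvalues as A

Eigenvalues are NOT preserved by:
- Adding identity: eigenvalues become 0+1, -2+1
- Scaling: eigenvalues become 0, -4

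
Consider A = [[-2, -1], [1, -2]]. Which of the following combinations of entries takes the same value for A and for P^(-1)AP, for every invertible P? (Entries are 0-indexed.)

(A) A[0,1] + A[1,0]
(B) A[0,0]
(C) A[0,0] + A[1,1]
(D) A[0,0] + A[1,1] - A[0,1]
C

A[0,0] + A[1,1] is the trace of A. By the cyclic property of the trace, tr(P^(-1)AP) = tr(APP^(-1)) = tr(A), so it is the same for every matrix similar to A.

The other combinations are not similarity invariants. For example, take P = [[1, 1], [1, 2]] (det P = 1), so P^(-1) = [[2, -1], [-1, 1]] and
B = P^(-1)AP = [[-5, -5], [2, 1]].
Evaluating each option on A and on B:
(A) A[0,1] + A[1,0]: 0 for A, -3 for B -> changes
(B) A[0,0]: -2 for A, -5 for B -> changes
(C) A[0,0] + A[1,1]: -4 for A, -4 for B -> unchanged
(D) A[0,0] + A[1,1] - A[0,1]: -3 for A, 1 for B -> changes

Only (C) A[0,0] + A[1,1] = -4 survives (and it does so for every P, not just this one), so it is the invariant.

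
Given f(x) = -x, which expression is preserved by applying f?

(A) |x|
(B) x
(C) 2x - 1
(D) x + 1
A

For f(x) = -x:
Applying f replaces x by -x. Since |-x| = |x|, the absolute value is unchanged by f, whereas x -> -x, 2x - 1 -> -2x - 1 and x + 1 -> -x + 1 all change.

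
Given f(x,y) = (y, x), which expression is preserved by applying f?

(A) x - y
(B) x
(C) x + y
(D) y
C

For f(x,y) = (y, x):
After applying f: x' = y, y' = x. So x' + y' = y + x = x + y.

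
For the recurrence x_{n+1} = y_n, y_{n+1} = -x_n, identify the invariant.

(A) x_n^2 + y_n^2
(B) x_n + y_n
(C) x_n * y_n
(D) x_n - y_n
A

For the recurrence x_{n+1} = y_n, y_{n+1} = -x_n:

x_{n+1}^2 + y_{n+1}^2 = y_n^2 + (-x_n)^2 = x_n^2 + y_n^2
The sum of squares is conserved (like energy in a harmonic oscillator).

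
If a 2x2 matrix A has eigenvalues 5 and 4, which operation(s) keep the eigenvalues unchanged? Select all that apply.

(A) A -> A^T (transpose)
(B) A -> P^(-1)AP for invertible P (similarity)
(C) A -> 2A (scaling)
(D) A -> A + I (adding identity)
A and B

Eigenvalues are preserved by:
1. Similarity transformations: A -> P^(-1)AP (same characteristic polynomial)
2. Transpose: A^T has the same eigenvalues as A

Eigenvalues are NOT preserved by:
- Adding identity: eigenvalues become 5+1, 4+1
- Scaling: eigenvalues become 10, 8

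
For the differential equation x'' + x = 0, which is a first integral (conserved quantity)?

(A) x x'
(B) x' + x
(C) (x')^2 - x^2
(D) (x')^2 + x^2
D

A first integral I satisfies dI/dt = 0 along every solution. Differentiate each option and use the equation of motion:
(A) d/dt[x x'] = (x')^2 + x x'' = (x')^2 - x^2, not identically 0
(B) d/dt[x' + x] = x'' + x' = -x + x', not identically 0
(C) d/dt[(x')^2 - x^2] = 2x'x'' - 2x x' = -4x x', not identically 0
(D) d/dt[(x')^2 + x^2] = 2x'x'' + 2x x' = 2x'(-x) + 2x x' = 0

Only (D) has zero time-derivative. So the energy-like quantity (x')^2 + x^2 is the first integral.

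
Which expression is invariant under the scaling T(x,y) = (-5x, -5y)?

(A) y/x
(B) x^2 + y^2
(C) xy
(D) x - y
A

Under the uniform scaling T(x,y) = (-5x, -5y):
Substitute the transformed coordinates into each option and compare with the original:
(A) y/x  ->  (-5y)/(-5x) = y/x   [equals y/x: invariant]
(B) x^2 + y^2  ->  (-5x)^2 + (-5y)^2 = 25x^2 + 25y^2   [differs from x^2 + y^2: not invariant]
(C) xy  ->  (-5x)(-5y) = 25xy   [differs from xy: not invariant]
(D) x - y  ->  (-5x) - (-5y) = -5x + 5y   [differs from x - y: not invariant]

Only option (A), y/x, is unchanged by the transformation.
The common factor -5 cancels in a ratio of coordinates, while sums, products and sums of squares pick up factors of -5 or 25.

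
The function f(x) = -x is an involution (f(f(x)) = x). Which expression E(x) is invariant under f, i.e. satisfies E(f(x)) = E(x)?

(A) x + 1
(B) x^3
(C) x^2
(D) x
C

Replace x by f(x) = -x in each option and simplify. As a quick numerical cross-check, also compare E(5) with E(f(5)) = E(-5).

(A) x + 1  ->  (-x) + 1 = 1 - x; check: E(5) = 6 but E(-5) = -4.   [not invariant]
(B) x^3  ->  (-x)^3 = -x^3; check: E(5) = 125 but E(-5) = -125.   [not invariant]
(C) x^2  ->  (-x)^2, which simplifies back to x^2; check: E(5) = 25, E(-5) = 25.   [invariant]
(D) x  ->  (-x) = -x; check: E(5) = 5 but E(-5) = -5.   [not invariant]

Only (C) is unchanged. E is symmetric under swapping x with f(x) = -x, which is exactly what an involution does.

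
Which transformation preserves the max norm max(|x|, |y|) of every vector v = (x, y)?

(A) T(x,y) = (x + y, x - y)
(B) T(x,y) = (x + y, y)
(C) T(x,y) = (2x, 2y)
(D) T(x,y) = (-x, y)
D

A transformation preserves a norm if ||T(v)|| = ||v|| for every v; a single vector where the norm changes rules an option out.

(A) T(x,y) = (x + y, x - y): v = (1, 1) has norm max(|1|, |1|) = 1, but T(v) = (2, 0) has norm 2 -- not preserved.
(B) T(x,y) = (x + y, y): v = (1, 1) has norm max(|1|, |1|) = 1, but T(v) = (2, 1) has norm 2 -- not preserved.
(C) T(x,y) = (2x, 2y): v = (1, 0) has norm max(|1|, |0|) = 1, but T(v) = (2, 0) has norm 2 -- not preserved.
(D) T(x,y) = (-x, y): preserves the norm -- it only permutes the coordinates and/or flips signs, which leaves max(|x|, |y|) unchanged.

Therefore the answer is (D).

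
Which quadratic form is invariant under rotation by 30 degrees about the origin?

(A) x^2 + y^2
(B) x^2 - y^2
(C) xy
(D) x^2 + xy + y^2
A

Rotation by 30 degrees sends (x, y) to (sqrt(3)x/2 - y/2, x/2 + sqrt(3)y/2).
Substitute the transformed coordinates into each option and compare with the original:
(A) x^2 + y^2  ->  (sqrt(3)x/2 - y/2)^2 + (x/2 + sqrt(3)y/2)^2 = x^2 + y^2   [equals x^2 + y^2: invariant]
(B) x^2 - y^2  ->  (sqrt(3)x/2 - y/2)^2 - (x/2 + sqrt(3)y/2)^2 = x^2/2 - sqrt(3)xy - y^2/2   [differs from x^2 - y^2: not invariant]
(C) xy  ->  (sqrt(3)x/2 - y/2)(x/2 + sqrt(3)y/2) = sqrt(3)x^2/4 + xy/2 - sqrt(3)y^2/4   [differs from xy: not invariant]
(D) x^2 + xy + y^2  ->  (sqrt(3)x/2 - y/2)^2 + (sqrt(3)x/2 - y/2)(x/2 + sqrt(3)y/2) + (x/2 + sqrt(3)y/2)^2 = sqrt(3)x^2/4 + x^2 + xy/2 - sqrt(3)y^2/4 + y^2   [differs from x^2 + xy + y^2: not invariant]

Only option (A), x^2 + y^2, is unchanged by the transformation.
x^2 + y^2 is the squared distance from the origin, which rotations preserve.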